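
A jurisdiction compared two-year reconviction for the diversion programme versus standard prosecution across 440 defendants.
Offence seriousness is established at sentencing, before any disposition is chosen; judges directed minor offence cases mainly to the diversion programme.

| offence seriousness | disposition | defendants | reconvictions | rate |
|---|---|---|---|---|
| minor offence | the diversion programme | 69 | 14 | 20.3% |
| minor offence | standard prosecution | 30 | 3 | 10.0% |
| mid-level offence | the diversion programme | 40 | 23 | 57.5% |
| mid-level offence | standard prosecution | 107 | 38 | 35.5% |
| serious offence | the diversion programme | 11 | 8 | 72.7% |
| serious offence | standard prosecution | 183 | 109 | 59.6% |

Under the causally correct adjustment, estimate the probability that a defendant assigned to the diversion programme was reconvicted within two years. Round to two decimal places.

standard prosecution is lower inside every offence seriousness stratum but the diversion programme is lower in aggregate. Whether to stratify depends on how offence seriousness relates to the disposition.
Here offence seriousness is a common cause — it drives both which disposition a case falls under and the outcome. The crude comparison mixes populations; the stratum-specific rates are the causally relevant ones.
Standardising the diversion programme to the population offence seriousness mix: 0.225·14/69 + 0.334·23/40 + 0.441·8/11 = 0.558.

0.56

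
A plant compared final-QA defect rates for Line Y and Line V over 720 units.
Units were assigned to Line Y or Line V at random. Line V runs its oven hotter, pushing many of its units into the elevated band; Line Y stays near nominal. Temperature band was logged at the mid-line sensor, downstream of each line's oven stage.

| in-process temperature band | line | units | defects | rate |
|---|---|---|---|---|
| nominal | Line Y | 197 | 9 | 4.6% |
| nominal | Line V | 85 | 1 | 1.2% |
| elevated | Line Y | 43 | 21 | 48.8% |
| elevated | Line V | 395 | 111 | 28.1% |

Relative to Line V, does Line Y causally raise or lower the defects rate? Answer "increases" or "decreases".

In-process temperature band is recorded after the line and is itself shifted by it — it sits on the causal path from line to outcome. Conditioning on a mediator would strip out part of the effect we want; the pooled comparison gives the total causal effect.
Pooled: Line Y 12.5% vs Line V 23.3%; Line Y is lower overall.

decreases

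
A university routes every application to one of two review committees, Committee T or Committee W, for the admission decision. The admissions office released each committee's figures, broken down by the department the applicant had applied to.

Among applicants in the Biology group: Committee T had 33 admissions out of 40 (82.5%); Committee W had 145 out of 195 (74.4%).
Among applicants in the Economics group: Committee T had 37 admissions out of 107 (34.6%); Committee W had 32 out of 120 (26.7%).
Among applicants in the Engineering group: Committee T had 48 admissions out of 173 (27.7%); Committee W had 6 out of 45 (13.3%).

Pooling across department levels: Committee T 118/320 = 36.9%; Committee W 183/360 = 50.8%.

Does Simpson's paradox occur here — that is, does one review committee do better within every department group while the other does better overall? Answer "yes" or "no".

Within each department level (Biology 82.5% vs 74.4%; Economics 34.6% vs 26.7%; Engineering 27.7% vs 13.3%), Committee T has the higher rate every time. Pooled: 36.9% vs 50.8% — Committee W has the higher rate overall. The two comparisons disagree.

yes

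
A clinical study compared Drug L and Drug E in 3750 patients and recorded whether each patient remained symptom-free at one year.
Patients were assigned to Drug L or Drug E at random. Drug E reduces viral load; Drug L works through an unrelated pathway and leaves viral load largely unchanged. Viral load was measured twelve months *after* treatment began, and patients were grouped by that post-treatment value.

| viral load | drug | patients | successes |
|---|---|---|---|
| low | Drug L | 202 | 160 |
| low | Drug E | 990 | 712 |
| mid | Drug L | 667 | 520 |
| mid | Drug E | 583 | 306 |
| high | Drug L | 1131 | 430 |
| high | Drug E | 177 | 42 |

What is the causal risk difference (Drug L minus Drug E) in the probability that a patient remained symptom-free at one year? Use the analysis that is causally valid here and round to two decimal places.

-0.05

Within every viral load level Drug L has the higher rate, yet pooled Drug E does — Simpson's reversal.
Stratifying would compare drugs among patients the drugs themselves sorted into viral load groups — a form of selection on an intermediate. The unconditioned pooled rates give the total causal effect.
The causal difference is the pooled difference: 0.555 − 0.606 = -0.051.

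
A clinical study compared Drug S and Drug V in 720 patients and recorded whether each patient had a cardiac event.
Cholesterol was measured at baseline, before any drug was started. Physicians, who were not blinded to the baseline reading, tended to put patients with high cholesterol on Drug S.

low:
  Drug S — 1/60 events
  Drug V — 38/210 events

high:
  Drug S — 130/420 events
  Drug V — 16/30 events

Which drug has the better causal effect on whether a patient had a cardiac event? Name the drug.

The cholesterol-specific comparison favours Drug S throughout, but the pooled figures favour Drug V. The question is whether to condition on cholesterol.
Cholesterol satisfies the back-door criterion: it is not a descendant of the drug, and it blocks the spurious path from drug to outcome. Adjusting for it (i.e., using the within-cholesterol rates) gives the causal effect.
Within each level — low: 1.7% vs 18.1%; high: 31.0% vs 53.3% — Drug S is lower every time.

Drug S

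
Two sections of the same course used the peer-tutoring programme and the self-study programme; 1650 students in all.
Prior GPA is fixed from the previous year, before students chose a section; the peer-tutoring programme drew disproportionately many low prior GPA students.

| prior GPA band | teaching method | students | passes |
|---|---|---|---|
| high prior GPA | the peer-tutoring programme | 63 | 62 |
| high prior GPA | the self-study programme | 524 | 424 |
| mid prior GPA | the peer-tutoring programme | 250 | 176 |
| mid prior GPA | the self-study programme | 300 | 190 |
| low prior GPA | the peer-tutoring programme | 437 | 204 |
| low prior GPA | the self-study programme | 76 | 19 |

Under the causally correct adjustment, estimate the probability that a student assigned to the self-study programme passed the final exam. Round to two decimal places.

0.58

Nothing the teaching method does changes prior GPA band; the imbalance is an allocation artefact. With prior GPA band also predicting the outcome, the pooled figure is confounded, and the within-stratum comparison is the causal one.
Standardising the self-study programme to the population prior GPA band mix: 0.356·424/524 + 0.333·190/300 + 0.311·19/76 = 0.577.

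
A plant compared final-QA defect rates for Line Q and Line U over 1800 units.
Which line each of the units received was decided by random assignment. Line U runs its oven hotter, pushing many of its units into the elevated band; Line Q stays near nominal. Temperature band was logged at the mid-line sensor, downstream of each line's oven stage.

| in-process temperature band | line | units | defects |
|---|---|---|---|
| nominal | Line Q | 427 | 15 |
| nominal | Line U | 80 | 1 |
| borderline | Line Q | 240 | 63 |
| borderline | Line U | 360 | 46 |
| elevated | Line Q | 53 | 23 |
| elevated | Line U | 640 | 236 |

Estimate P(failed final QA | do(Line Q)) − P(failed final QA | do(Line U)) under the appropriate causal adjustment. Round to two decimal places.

In-process temperature band is recorded after the line and is itself shifted by it — it sits on the causal path from line to outcome. Conditioning on a mediator would strip out part of the effect we want; the pooled comparison gives the total causal effect.
The causal difference is the pooled difference: 0.140 − 0.262 = -0.122.

-0.12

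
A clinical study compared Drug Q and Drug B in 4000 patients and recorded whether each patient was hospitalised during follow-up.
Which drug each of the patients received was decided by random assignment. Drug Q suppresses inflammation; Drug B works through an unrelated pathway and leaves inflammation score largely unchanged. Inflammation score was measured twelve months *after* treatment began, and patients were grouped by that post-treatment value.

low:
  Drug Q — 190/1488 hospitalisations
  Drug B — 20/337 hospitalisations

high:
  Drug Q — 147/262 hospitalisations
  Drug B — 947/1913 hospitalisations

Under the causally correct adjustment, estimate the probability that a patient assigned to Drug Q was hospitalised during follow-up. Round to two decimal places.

Inflammation score is downstream of the drug. One should not condition on a consequence of treatment, so the overall rates are the right comparison.
So P(outcome | do(Drug Q)) is just the pooled rate for Drug Q: 337/1750 = 0.193.

0.19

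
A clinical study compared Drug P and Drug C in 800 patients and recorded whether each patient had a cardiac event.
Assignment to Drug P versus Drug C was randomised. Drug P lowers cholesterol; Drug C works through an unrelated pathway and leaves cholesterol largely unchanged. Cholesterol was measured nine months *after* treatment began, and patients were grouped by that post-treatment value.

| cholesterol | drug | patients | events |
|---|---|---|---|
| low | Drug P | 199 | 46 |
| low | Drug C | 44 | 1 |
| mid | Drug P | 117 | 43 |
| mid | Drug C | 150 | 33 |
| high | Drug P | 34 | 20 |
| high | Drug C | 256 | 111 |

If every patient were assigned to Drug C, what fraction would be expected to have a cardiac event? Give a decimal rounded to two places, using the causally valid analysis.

The distribution of cholesterol is itself part of what the drug does — it is an intermediate outcome. Holding it fixed would remove that part of the effect; the total effect is the pooled difference.
So P(outcome | do(Drug C)) is just the pooled rate for Drug C: 145/450 = 0.322.

0.32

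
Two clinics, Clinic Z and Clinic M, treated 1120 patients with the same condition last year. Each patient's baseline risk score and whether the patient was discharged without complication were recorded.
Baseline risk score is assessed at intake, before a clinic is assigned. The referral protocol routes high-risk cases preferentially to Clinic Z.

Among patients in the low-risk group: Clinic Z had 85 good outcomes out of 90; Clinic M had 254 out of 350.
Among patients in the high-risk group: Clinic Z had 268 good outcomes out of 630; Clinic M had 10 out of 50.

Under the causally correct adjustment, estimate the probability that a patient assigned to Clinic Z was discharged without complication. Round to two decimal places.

The baseline risk score-specific comparison favours Clinic Z throughout, but the pooled figures favour Clinic M. The question is whether to condition on baseline risk score.
The imbalance in baseline risk score arose from how patients were allocated, not from anything the clinic did; and baseline risk score independently affects the outcome. The pooled gap is confounded — condition on baseline risk score.
Standardising Clinic Z to the population baseline risk score mix: 0.393·85/90 + 0.607·268/630 = 0.629.

0.63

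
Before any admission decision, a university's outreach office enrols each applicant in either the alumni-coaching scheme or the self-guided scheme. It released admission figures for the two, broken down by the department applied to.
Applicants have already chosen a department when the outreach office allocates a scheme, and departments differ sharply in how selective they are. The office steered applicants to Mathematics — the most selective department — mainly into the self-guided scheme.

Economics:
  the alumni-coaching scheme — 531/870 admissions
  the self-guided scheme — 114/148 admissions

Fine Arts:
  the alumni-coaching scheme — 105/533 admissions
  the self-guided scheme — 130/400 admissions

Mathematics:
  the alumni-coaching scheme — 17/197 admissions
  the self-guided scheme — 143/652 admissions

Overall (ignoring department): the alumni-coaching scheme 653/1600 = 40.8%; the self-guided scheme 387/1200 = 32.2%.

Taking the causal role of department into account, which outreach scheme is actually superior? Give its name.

Since department is a pre-existing factor (not a product of the outreach scheme) and it affects the outcome on its own, it is a confounder. The stratified rates, not the pooled rate, identify the causal effect.
Within each level — Economics: 61.0% vs 77.0%; Fine Arts: 19.7% vs 32.5%; Mathematics: 8.6% vs 21.9% — the self-guided scheme is higher every time.

the self-guided scheme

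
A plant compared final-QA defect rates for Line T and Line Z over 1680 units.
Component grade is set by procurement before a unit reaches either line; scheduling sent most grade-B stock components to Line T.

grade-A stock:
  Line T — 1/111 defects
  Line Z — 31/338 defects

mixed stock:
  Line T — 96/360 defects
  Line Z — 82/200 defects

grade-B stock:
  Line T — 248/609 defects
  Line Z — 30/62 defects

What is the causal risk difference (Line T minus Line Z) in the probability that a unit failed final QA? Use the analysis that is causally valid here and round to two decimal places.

-0.10

Component grade is set before the line has any effect — it is not caused by the line — and it independently drives the outcome. That makes it a confounder, so the causal comparison is within component grade levels.
Adjusting over the population distribution of component grade: 0.267·(0.009−0.092) + 0.333·(0.267−0.410) + 0.399·(0.407−0.484) = -0.100.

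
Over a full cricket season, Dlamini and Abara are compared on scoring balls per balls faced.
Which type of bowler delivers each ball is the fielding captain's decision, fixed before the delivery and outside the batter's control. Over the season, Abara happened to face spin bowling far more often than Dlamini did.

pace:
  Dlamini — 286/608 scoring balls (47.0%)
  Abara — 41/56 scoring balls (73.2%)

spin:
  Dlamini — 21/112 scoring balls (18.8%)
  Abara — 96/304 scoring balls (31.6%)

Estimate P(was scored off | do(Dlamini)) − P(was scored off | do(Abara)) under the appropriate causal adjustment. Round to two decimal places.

The stratified and pooled comparisons disagree (Abara wins within each bowling type; Dlamini wins overall), so the answer turns on the causal role of bowling type.
Nothing the player does changes bowling type; the imbalance is an allocation artefact. With bowling type also predicting the outcome, the pooled figure is confounded, and the within-stratum comparison is the causal one.
Adjusting over the population distribution of bowling type: 0.615·(0.470−0.732) + 0.385·(0.188−0.316) = -0.210.

-0.21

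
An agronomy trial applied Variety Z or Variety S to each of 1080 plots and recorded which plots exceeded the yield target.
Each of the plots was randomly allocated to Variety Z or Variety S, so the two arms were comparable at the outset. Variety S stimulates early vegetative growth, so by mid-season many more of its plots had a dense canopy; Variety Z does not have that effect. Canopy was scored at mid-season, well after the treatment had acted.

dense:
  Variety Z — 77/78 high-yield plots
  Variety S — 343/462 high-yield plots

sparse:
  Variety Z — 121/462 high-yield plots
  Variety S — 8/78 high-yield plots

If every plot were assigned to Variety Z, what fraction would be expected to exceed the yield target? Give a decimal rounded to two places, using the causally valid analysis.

Mid-season canopy is downstream of the variety. One should not condition on a consequence of treatment, so the overall rates are the right comparison.
So P(outcome | do(Variety Z)) is just the pooled rate for Variety Z: 198/540 = 0.367.

0.37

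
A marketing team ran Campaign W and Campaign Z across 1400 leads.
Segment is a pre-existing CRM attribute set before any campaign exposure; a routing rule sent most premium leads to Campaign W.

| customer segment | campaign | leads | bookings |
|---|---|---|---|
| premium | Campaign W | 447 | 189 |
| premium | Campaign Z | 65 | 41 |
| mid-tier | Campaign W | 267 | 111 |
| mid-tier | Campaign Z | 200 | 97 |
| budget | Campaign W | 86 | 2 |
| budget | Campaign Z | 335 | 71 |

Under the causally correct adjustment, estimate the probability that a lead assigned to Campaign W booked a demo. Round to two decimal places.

0.30

Since customer segment is a pre-existing factor (not a product of the campaign) and it affects the outcome on its own, it is a confounder. The stratified rates, not the pooled rate, identify the causal effect.
Standardising Campaign W to the population customer segment mix: 0.366·189/447 + 0.334·111/267 + 0.301·2/86 = 0.300.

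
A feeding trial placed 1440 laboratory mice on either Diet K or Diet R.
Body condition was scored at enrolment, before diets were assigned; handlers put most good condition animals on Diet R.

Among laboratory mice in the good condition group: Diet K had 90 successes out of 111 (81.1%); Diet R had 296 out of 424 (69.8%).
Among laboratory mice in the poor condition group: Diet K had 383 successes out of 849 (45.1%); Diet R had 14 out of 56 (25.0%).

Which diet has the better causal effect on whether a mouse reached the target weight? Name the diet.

Diet K

The imbalance in starting body condition arose from how laboratory mice were allocated, not from anything the diet did; and starting body condition independently affects the outcome. The pooled gap is confounded — condition on starting body condition.
Within each level — good condition: 81.1% vs 69.8%; poor condition: 45.1% vs 25.0% — Diet K is higher every time.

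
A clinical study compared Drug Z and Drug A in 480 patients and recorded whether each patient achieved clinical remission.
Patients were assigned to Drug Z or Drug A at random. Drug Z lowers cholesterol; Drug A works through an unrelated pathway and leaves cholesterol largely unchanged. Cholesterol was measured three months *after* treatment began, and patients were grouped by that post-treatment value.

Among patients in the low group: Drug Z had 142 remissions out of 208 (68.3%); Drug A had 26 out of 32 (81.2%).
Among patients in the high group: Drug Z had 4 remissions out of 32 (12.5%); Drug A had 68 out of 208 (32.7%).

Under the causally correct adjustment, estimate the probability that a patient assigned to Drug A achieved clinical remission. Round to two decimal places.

The distribution of cholesterol is itself part of what the drug does — it is an intermediate outcome. Holding it fixed would remove that part of the effect; the total effect is the pooled difference.
So P(outcome | do(Drug A)) is just the pooled rate for Drug A: 94/240 = 0.392.

0.39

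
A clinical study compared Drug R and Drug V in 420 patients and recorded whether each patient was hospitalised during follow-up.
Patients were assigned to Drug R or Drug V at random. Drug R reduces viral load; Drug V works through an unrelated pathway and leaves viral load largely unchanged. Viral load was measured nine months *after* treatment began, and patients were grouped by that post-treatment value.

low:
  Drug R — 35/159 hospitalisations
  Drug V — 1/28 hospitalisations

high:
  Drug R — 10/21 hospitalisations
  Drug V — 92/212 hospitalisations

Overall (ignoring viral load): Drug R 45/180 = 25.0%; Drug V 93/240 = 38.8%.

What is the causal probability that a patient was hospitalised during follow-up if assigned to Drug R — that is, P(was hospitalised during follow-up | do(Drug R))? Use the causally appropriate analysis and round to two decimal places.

The stratified and pooled comparisons disagree (Drug V wins within each viral load; Drug R wins overall), so the answer turns on the causal role of viral load.
Viral load lies on the pathway drug → viral load → outcome, so adjusting for it blocks the indirect effect. For the total causal effect of drug, use the unadjusted pooled rates.
So P(outcome | do(Drug R)) is just the pooled rate for Drug R: 45/180 = 0.250.

0.25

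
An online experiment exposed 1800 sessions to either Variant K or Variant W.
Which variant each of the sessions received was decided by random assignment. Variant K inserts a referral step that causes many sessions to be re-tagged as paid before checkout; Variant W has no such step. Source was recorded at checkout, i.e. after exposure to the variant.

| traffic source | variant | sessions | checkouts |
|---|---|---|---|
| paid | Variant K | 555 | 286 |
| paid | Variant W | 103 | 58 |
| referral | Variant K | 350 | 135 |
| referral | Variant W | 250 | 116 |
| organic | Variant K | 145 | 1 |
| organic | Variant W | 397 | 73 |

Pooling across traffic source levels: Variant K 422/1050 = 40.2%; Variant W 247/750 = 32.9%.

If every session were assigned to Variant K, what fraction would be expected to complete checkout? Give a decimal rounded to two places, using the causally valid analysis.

The stratified and pooled comparisons disagree (Variant W wins within each traffic source; Variant K wins overall), so the answer turns on the causal role of traffic source.
Because the variant influences traffic source, traffic source is a post-treatment mediator, not a confounder. Stratifying on it would bias the estimate; the causal effect is the crude pooled difference.
So P(outcome | do(Variant K)) is just the pooled rate for Variant K: 422/1050 = 0.402.

0.40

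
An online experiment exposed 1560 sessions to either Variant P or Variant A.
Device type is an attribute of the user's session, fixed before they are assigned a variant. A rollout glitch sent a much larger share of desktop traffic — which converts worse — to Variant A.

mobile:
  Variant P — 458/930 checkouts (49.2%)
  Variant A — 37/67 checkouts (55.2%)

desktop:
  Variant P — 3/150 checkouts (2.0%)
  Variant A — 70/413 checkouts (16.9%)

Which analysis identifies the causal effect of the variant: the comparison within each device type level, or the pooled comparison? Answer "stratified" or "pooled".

stratified

Device type satisfies the back-door criterion: it is not a descendant of the variant, and it blocks the spurious path from variant to outcome. Adjusting for it (i.e., using the within-device type rates) gives the causal effect.
Within each level — mobile: 49.2% vs 55.2%; desktop: 2.0% vs 16.9% — Variant A is higher every time.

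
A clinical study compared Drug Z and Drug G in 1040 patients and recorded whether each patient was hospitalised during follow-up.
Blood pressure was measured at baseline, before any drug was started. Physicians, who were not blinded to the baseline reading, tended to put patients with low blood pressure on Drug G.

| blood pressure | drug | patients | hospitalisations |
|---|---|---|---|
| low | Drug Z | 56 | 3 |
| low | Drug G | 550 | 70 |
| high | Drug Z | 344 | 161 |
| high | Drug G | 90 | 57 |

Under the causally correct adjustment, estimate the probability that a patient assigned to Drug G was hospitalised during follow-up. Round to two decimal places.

0.34

The stratified and pooled comparisons disagree (Drug Z wins within each blood pressure; Drug G wins overall), so the answer turns on the causal role of blood pressure.
Since blood pressure is a pre-existing factor (not a product of the drug) and it affects the outcome on its own, it is a confounder. The stratified rates, not the pooled rate, identify the causal effect.
Standardising Drug G to the population blood pressure mix: 0.583·70/550 + 0.417·57/90 = 0.338.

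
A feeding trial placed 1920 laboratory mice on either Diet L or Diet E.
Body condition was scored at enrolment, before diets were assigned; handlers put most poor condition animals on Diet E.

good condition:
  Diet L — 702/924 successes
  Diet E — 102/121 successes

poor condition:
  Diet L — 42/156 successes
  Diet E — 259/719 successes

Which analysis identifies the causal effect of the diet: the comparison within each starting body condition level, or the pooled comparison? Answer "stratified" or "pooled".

stratified

The starting body condition-specific comparison favours Diet E throughout, but the pooled figures favour Diet L. The question is whether to condition on starting body condition.
Nothing the diet does changes starting body condition; the imbalance is an allocation artefact. With starting body condition also predicting the outcome, the pooled figure is confounded, and the within-stratum comparison is the causal one.
Within each level — good condition: 76.0% vs 84.3%; poor condition: 26.9% vs 36.0% — Diet E is higher every time.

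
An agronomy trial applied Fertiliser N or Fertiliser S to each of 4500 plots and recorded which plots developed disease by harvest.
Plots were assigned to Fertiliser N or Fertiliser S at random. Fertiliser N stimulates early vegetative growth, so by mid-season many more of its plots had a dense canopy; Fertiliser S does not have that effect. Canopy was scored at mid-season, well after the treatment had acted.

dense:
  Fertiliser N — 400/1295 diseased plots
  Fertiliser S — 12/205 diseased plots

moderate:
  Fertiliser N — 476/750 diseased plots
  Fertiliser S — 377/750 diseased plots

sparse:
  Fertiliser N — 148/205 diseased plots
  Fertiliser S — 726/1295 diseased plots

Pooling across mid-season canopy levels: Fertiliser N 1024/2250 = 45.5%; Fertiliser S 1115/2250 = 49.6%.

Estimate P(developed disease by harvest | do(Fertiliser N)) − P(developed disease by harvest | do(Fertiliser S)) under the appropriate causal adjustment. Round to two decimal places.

-0.04

Mid-season canopy is downstream of the fertiliser. One should not condition on a consequence of treatment, so the overall rates are the right comparison.
The causal difference is the pooled difference: 0.455 − 0.496 = -0.040.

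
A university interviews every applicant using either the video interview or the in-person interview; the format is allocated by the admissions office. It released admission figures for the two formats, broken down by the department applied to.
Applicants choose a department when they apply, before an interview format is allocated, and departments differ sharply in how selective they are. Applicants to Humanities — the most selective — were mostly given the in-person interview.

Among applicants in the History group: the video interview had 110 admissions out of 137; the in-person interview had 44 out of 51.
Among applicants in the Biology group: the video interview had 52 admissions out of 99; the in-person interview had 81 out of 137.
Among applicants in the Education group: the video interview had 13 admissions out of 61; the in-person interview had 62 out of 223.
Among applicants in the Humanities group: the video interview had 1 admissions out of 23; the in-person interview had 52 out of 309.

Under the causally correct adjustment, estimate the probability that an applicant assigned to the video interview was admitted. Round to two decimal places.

the in-person interview is higher inside every department stratum but the video interview is higher in aggregate. Whether to stratify depends on how department relates to the interview format.
Nothing the interview format does changes department; the imbalance is an allocation artefact. With department also predicting the outcome, the pooled figure is confounded, and the within-stratum comparison is the causal one.
Standardising the video interview to the population department mix: 0.181·110/137 + 0.227·52/99 + 0.273·13/61 + 0.319·1/23 = 0.336.

0.34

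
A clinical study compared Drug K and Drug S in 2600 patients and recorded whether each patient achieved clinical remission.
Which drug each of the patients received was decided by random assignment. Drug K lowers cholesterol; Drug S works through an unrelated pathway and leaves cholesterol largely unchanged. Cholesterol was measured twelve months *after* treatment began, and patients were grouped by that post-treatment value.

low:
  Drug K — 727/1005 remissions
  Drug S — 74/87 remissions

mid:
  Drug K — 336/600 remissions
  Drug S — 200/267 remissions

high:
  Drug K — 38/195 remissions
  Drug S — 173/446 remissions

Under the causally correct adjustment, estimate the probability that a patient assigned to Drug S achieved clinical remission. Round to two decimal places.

0.56

The cholesterol-specific comparison favours Drug S throughout, but the pooled figures favour Drug K. The question is whether to condition on cholesterol.
Cholesterol lies on the pathway drug → cholesterol → outcome, so adjusting for it blocks the indirect effect. For the total causal effect of drug, use the unadjusted pooled rates.
So P(outcome | do(Drug S)) is just the pooled rate for Drug S: 447/800 = 0.559.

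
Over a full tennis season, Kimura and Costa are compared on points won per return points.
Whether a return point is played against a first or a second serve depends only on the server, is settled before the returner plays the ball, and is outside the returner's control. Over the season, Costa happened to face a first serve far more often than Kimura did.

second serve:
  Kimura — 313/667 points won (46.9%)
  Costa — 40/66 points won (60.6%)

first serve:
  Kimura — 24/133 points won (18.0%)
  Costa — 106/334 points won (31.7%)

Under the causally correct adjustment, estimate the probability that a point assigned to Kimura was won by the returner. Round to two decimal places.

0.36

Here serve type is a common cause — it drives both which player a case falls under and the outcome. The crude comparison mixes populations; the stratum-specific rates are the causally relevant ones.
Standardising Kimura to the population serve type mix: 0.611·313/667 + 0.389·24/133 = 0.357.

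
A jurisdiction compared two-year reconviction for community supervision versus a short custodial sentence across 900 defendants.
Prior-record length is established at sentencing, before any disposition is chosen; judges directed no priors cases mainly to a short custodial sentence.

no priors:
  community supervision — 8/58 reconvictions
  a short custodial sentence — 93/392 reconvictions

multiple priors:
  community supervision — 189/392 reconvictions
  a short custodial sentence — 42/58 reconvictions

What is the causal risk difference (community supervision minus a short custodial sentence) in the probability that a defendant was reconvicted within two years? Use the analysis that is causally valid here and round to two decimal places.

-0.17

The stratified and pooled comparisons disagree (community supervision wins within each prior-record length; a short custodial sentence wins overall), so the answer turns on the causal role of prior-record length.
Prior-record length satisfies the back-door criterion: it is not a descendant of the disposition, and it blocks the spurious path from disposition to outcome. Adjusting for it (i.e., using the within-prior-record length rates) gives the causal effect.
Adjusting over the population distribution of prior-record length: 0.500·(0.138−0.237) + 0.500·(0.482−0.724) = -0.171.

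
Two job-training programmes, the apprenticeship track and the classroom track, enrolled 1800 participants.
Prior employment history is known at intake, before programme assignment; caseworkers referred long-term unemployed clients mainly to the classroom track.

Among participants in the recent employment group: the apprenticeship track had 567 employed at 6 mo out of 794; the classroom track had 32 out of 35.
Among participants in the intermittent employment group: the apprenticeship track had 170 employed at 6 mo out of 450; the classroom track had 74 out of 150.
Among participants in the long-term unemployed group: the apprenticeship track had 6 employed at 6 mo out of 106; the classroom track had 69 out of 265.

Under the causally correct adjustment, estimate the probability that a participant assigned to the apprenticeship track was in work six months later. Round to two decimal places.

The stratified and pooled comparisons disagree (the classroom track wins within each prior employment history; the apprenticeship track wins overall), so the answer turns on the causal role of prior employment history.
Here prior employment history is a common cause — it drives both which programme a case falls under and the outcome. The crude comparison mixes populations; the stratum-specific rates are the causally relevant ones.
Standardising the apprenticeship track to the population prior employment history mix: 0.461·567/794 + 0.333·170/450 + 0.206·6/106 = 0.466.

0.47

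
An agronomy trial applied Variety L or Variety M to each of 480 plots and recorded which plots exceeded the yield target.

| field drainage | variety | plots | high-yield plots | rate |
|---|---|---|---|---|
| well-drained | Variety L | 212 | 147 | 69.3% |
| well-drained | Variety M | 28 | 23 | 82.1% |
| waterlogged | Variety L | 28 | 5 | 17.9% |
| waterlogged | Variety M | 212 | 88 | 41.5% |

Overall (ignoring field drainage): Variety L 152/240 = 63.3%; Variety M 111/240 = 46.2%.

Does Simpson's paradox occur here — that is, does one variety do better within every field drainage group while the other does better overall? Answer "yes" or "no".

Within each field drainage level (well-drained 69.3% vs 82.1%; waterlogged 17.9% vs 41.5%), Variety M has the higher rate every time. Pooled: 63.3% vs 46.2% — Variety L has the higher rate overall. The two comparisons disagree.

yes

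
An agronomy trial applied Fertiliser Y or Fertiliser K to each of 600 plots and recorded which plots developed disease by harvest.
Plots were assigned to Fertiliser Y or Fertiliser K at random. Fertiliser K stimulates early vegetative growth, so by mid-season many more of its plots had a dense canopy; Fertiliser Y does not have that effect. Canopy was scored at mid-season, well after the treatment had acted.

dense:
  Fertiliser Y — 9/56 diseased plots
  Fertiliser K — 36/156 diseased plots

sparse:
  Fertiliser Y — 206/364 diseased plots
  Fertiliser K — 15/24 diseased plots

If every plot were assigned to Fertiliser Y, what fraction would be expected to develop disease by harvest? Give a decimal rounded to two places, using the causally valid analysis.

The distribution of mid-season canopy is itself part of what the fertiliser does — it is an intermediate outcome. Holding it fixed would remove that part of the effect; the total effect is the pooled difference.
So P(outcome | do(Fertiliser Y)) is just the pooled rate for Fertiliser Y: 215/420 = 0.512.

0.51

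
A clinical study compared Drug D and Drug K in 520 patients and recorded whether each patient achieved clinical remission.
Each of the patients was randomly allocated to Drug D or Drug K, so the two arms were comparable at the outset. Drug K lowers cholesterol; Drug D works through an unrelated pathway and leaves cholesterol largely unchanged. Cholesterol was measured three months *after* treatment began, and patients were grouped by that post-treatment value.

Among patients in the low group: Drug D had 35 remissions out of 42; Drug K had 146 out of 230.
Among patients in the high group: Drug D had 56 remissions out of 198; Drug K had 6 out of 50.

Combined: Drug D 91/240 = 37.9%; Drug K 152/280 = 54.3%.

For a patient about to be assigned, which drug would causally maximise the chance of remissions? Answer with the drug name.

Drug K

Cholesterol is recorded after the drug and is itself shifted by it — it sits on the causal path from drug to outcome. Conditioning on a mediator would strip out part of the effect we want; the pooled comparison gives the total causal effect.
Pooled: Drug D 37.9% vs Drug K 54.3%; Drug K is higher overall.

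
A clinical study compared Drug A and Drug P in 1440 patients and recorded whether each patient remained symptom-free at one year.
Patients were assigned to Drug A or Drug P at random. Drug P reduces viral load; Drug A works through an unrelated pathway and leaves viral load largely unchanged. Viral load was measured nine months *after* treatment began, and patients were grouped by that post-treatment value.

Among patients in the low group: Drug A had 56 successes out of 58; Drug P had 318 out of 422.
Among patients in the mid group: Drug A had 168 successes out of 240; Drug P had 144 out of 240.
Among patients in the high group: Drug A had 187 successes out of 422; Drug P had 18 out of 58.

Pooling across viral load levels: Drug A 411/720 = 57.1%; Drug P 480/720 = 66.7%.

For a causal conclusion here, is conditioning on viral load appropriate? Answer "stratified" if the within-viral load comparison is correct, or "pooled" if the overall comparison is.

Drug A is higher inside every viral load stratum but Drug P is higher in aggregate. Whether to stratify depends on how viral load relates to the drug.
Stratifying would compare drugs among patients the drugs themselves sorted into viral load groups — a form of selection on an intermediate. The unconditioned pooled rates give the total causal effect.
Pooled: Drug A 57.1% vs Drug P 66.7%; Drug P is higher overall.

pooled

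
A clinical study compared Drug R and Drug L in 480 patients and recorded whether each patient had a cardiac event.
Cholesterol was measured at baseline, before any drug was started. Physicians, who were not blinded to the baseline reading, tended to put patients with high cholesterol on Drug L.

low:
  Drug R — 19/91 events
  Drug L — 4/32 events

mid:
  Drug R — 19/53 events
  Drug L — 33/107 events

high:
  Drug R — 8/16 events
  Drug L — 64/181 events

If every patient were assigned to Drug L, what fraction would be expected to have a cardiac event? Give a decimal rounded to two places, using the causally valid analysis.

Drug L is lower inside every cholesterol stratum but Drug R is lower in aggregate. Whether to stratify depends on how cholesterol relates to the drug.
Cholesterol is set before the drug has any effect — it is not caused by the drug — and it independently drives the outcome. That makes it a confounder, so the causal comparison is within cholesterol levels.
Standardising Drug L to the population cholesterol mix: 0.256·4/32 + 0.333·33/107 + 0.410·64/181 = 0.280.

0.28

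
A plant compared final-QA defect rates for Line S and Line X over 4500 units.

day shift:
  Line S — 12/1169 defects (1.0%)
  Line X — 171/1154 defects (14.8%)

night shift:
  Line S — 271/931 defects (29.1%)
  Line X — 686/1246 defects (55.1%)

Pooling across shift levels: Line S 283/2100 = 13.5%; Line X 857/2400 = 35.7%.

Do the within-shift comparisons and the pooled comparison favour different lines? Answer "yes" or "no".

Within each shift level (day shift 1.0% vs 14.8%; night shift 29.1% vs 55.1%), Line S has the lower rate every time. Pooled: 13.5% vs 35.7% — Line S has the lower rate overall. They agree.

no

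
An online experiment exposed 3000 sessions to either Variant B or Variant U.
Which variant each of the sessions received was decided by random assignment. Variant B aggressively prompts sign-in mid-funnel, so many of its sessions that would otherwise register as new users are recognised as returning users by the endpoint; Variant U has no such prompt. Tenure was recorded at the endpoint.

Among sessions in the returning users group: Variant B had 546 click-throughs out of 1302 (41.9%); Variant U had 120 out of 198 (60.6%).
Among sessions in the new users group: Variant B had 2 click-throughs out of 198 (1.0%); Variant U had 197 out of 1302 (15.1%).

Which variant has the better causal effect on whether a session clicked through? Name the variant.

Variant B

The stratified and pooled comparisons disagree (Variant U wins within each user tenure; Variant B wins overall), so the answer turns on the causal role of user tenure.
Stratifying would compare variants among sessions the variants themselves sorted into user tenure groups — a form of selection on an intermediate. The unconditioned pooled rates give the total causal effect.
Pooled: Variant B 36.5% vs Variant U 21.1%; Variant B is higher overall.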